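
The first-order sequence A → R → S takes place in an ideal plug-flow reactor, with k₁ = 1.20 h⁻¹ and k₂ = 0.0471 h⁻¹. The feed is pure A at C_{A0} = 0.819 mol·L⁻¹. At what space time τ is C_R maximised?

For first-order series the maximum of C_R occurs at τ_opt = ln(k₂/k₁)/(k₂−k₁).
= ln(0.0471/1.20)/(0.0471−1.20) = ln(0.03925)/-1.153 = -3.238/-1.153 = 2.81 h.

2.81 h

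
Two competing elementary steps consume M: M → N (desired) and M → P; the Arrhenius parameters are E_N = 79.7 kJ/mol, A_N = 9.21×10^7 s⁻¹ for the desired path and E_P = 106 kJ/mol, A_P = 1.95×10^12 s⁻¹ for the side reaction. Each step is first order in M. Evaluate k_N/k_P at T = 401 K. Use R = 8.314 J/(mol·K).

Since both paths have the same order in M, the concentration cancels and S_{N/P} = k_N/k_P = (A_N/A_P)·exp[(E_P−E_N)/(RT)].
(E_P−E_N)/(RT) = (106−79.7)×10³/(8.314×401) = 26300/3334 = 7.889.
k_N/k_P = (9.21×10^7/1.95×10^12)·exp(7.889) = 4.723×10^-5 × 2667 = 0.126.
Since E_N < E_P, lowering the temperature improves selectivity toward N.

0.126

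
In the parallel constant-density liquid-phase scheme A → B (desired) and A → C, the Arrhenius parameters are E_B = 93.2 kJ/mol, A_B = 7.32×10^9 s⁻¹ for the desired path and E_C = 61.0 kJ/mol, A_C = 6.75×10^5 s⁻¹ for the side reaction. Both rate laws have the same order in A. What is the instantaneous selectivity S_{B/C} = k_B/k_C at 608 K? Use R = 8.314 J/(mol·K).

With equal orders, S_{B/C} = k_B/k_C = (A_B/A_C)·exp[(E_C−E_B)/(RT)].
(E_C−E_B)/(RT) = (61.0−93.2)×10³/(8.314×608) = -32200/5055 = -6.370.
k_B/k_C = (7.32×10^9/6.75×10^5)·exp(-6.370) = 10844 × 0.001712 = 18.6.

18.6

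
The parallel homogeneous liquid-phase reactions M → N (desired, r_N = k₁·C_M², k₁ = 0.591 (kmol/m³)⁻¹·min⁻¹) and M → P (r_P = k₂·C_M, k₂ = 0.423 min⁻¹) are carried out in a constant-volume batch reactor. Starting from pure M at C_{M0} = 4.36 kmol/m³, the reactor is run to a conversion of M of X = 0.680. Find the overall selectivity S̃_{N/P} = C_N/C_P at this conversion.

3.72

C_M = C_{M0}(1−X) = 1.395 kmol/m³.
Along a PFR/batch, dC_P/dC_M = −r_P/(r_N+r_P) = −k₂/(k₂+k₁·C_M).
Integrating from C_{M0} to C_M: C_P = (0.423/0.591)·ln[(0.423+0.591·4.36)/(0.423+0.591·1.40)] = 0.7157·ln(3.000/1.248) = 0.6279 kmol/m³.
Then C_N = (C_{M0}−C_M) − C_P = 2.965 − 0.6279 = 2.337 kmol/m³.
S̃_{N/P} = C_N/C_P = 2.337/0.6279 = 3.72.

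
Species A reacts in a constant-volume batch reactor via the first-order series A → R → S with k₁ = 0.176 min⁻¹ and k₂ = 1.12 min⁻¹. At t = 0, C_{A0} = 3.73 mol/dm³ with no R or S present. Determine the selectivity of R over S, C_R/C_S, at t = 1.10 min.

Solving the coupled first-order balances gives C_R(t) = [k₁/(k₂−k₁)]·C_{A0}·(e^(−k₁t) − e^(−k₂t)).
e^(−k₁t) = e^(−0.176×1.10) = e^(−0.1936) = 0.8240; e^(−k₂t) = e^(−1.232) = 0.2917.
C_R = 0.176×3.73/(1.12−0.176) × (0.8240−0.2917) = 0.6954×0.5323 = 0.3702 mol/dm³.
C_A = C_{A0}e^(−k₁t) = 3.073 mol/dm³, so C_S = C_{A0}−C_A−C_R = 0.2864 mol/dm³; C_R/C_S = 1.29.

1.29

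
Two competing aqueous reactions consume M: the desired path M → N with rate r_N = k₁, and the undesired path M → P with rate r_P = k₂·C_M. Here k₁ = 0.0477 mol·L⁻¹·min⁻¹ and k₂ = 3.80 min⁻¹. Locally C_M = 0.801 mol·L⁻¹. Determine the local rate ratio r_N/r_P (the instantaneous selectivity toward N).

0.0157

S_{N/P} = r_N/r_P = (k₁)/(k₂·C_M) = (k₁/k₂)·C_M⁻¹.
= (0.0477) / (3.80×0.8010) = 0.04770/3.044 = 0.0157.
The undesired path is higher order in M, so low C_M (CSTR or dilute feed) favours N.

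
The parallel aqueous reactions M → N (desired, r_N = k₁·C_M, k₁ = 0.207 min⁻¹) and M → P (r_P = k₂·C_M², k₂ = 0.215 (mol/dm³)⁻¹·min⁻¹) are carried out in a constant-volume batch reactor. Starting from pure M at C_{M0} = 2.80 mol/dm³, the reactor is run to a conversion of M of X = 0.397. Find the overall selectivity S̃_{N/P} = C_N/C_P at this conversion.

C_M = C_{M0}(1−X) = 1.688 mol/dm³.
Along a PFR/batch, dC_N/dC_M = −r_N/(r_N+r_P) = −k₁/(k₁+k₂·C_M).
Integrating from C_{M0} to C_M: C_N = (0.207/0.215)·ln[(0.207+0.215·2.80)/(0.207+0.215·1.69)] = 0.9628·ln(0.8090/0.5700) = 0.3371 mol/dm³.
C_P = (C_{M0}−C_M)−C_N = 0.7745 mol/dm³; S̃_{N/P} = 0.3371/0.7745 = 0.435.

0.435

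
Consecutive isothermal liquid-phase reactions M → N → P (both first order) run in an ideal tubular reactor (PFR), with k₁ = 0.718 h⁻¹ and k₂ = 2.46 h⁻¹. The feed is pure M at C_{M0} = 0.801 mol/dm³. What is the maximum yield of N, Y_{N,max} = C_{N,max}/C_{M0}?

At the optimum, C_{N,max}/C_{M0} = (k₁/k₂)^[k₂/(k₂−k₁)].
= (0.718/2.46)^(2.46/(2.46−0.718)) = (0.2919)^(1.412) = 0.1757.

0.176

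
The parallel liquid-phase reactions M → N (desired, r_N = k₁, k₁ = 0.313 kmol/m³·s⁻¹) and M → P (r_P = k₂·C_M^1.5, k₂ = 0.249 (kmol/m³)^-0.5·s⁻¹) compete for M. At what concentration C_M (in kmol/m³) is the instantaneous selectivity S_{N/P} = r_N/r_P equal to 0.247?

S_{N/P} = (k₁/k₂)·C_M^-1.5 ⇒ C_M = (S·k₂/k₁)^(1/(-1.5)).
= (0.247×0.249/0.313)^(-0.6667) = (0.1965)^(-0.6667) = 2.96 kmol/m³.

2.96 kmol/m³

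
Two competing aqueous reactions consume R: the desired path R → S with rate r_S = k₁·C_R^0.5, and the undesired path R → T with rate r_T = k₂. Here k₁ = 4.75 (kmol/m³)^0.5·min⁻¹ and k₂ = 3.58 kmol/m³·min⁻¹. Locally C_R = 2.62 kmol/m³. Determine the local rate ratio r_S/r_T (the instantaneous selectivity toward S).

S_{S/T} = r_S/r_T = (k₁·C_R^0.5)/(k₂) = (k₁/k₂)·C_R^0.5.
= (4.75×2.620^0.5) / (3.58) = 7.689/3.580 = 2.15.
Since the desired path is higher order in R, keeping C_R high (PFR or concentrated feed) favours S.

2.15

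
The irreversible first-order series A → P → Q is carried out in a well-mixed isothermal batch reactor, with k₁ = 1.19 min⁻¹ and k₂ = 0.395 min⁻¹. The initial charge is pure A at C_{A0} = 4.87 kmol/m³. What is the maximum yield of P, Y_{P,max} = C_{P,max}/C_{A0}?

0.578

At the optimum, C_{P,max}/C_{A0} = (k₁/k₂)^[k₂/(k₂−k₁)].
= (1.19/0.395)^(0.395/(0.395−1.19)) = (3.013)^(-0.4969) = 0.5781.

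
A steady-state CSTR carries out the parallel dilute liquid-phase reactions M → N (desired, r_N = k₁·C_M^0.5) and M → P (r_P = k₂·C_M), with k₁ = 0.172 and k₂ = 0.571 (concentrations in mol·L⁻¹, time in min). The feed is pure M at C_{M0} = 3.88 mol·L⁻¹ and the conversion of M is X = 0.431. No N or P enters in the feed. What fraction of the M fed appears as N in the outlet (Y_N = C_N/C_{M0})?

Exit C_M = C_{M0}(1−X) = 3.88×0.569 = 2.208 mol·L⁻¹.
In a CSTR the entire volume is at exit conditions, so r_N = 0.172×2.208^0.5 = 0.2556 and r_P = 0.571×2.208 = 1.261.
Fraction of consumed M going to N: r_N/(r_N+r_P) = 0.1686.
C_N = 0.1686·C_{M0}·X = 0.1686×3.88×0.431 = 0.282 mol·L⁻¹; Y_N = C_N/C_{M0} = 0.0726.

0.0726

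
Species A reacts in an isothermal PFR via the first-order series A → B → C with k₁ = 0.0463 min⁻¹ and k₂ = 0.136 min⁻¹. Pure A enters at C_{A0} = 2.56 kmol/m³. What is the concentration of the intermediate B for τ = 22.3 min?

The intermediate concentration in a first-order A→B→C sequence is C_B = k₁C_{A0}(e^(−k₁τ) − e^(−k₂τ))/(k₂−k₁).
e^(−k₁τ) = e^(−0.0463×22.3) = e^(−1.032) = 0.3561; e^(−k₂τ) = e^(−3.033) = 0.04818.
C_B = 0.0463×2.56/(0.136−0.0463) × (0.3561−0.04818) = 1.321×0.3079 = 0.4069 kmol/m³.

0.407 kmol/m³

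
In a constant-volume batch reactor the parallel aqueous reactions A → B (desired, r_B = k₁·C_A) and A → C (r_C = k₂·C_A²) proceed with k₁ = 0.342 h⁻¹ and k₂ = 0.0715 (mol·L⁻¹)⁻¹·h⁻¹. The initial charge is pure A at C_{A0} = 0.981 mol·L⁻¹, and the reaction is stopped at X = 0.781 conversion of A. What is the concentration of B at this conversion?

0.682 mol·L⁻¹

C_A = C_{A0}(1−X) = 0.2148 mol·L⁻¹.
Along a PFR/batch, dC_B/dC_A = −r_B/(r_B+r_C) = −k₁/(k₁+k₂·C_A).
Integrating from C_{A0} to C_A: C_B = (0.342/0.0715)·ln[(0.342+0.0715·0.981)/(0.342+0.0715·0.215)] = 4.783·ln(0.4121/0.3574) = 0.6822 mol·L⁻¹.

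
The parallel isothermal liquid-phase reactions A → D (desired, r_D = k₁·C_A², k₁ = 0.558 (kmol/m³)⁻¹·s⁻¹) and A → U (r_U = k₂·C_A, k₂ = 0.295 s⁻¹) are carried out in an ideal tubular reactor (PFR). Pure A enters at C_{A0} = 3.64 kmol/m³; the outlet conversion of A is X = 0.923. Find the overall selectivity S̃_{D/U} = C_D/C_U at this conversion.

C_A = C_{A0}(1−X) = 0.2803 kmol/m³.
Along a PFR/batch, dC_U/dC_A = −r_U/(r_D+r_U) = −k₂/(k₂+k₁·C_A).
Integrating from C_{A0} to C_A: C_U = (0.295/0.558)·ln[(0.295+0.558·3.64)/(0.295+0.558·0.280)] = 0.5287·ln(2.326/0.4514) = 0.8668 kmol/m³.
Then C_D = (C_{A0}−C_A) − C_U = 3.360 − 0.8668 = 2.493 kmol/m³.
S̃_{D/U} = C_D/C_U = 2.493/0.8668 = 2.88.

2.88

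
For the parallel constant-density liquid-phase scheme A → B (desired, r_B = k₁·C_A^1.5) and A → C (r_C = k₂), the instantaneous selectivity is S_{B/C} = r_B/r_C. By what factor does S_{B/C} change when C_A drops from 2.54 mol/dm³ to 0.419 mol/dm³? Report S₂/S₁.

0.0670

S_{B/C} = (k₁/k₂)·C_A^1.5, so S₂/S₁ = (C_{A,2}/C_{A,1})^1.5.
= (0.419/2.54)^1.5 = (0.1650)^1.5 = 0.0670.
Selectivity toward B falls as C_A falls — high-concentration operation is favoured.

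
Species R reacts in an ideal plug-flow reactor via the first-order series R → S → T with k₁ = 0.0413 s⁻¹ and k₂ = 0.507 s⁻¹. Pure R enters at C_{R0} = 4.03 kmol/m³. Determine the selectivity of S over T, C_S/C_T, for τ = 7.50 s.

For first-order series with pure R initially, C_S(τ) = k₁C_{R0}/(k₂−k₁)·(e^(−k₁τ) − e^(−k₂τ)).
e^(−k₁τ) = e^(−0.0413×7.50) = e^(−0.3098) = 0.7336; e^(−k₂τ) = e^(−3.803) = 0.02231.
C_S = 0.0413×4.03/(0.507−0.0413) × (0.7336−0.02231) = 0.3574×0.7113 = 0.2542 kmol/m³.
C_R = C_{R0}e^(−k₁τ) = 2.957 kmol/m³, so C_T = C_{R0}−C_R−C_S = 0.8192 kmol/m³; C_S/C_T = 0.310.

0.310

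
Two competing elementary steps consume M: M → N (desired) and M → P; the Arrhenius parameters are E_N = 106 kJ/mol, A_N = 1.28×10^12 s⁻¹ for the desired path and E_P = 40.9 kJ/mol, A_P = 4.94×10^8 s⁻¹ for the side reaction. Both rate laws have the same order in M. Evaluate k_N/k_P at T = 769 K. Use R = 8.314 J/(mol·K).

0.0980

Since both paths have the same order in M, the concentration cancels and S_{N/P} = k_N/k_P = (A_N/A_P)·exp[(E_P−E_N)/(RT)].
(E_P−E_N)/(RT) = (40.9−106)×10³/(8.314×769) = -65100/6393 = -10.18.
k_N/k_P = (1.28×10^12/4.94×10^8)·exp(-10.18) = 2591 × 3.784×10^-5 = 0.0980.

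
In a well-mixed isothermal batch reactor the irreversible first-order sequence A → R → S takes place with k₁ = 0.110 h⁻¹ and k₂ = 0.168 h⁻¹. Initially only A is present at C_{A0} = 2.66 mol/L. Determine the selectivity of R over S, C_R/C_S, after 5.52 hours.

The intermediate concentration in a first-order A→B→C sequence is C_R = k₁C_{A0}(e^(−k₁t) − e^(−k₂t))/(k₂−k₁).
e^(−k₁t) = e^(−0.110×5.52) = e^(−0.6072) = 0.5449; e^(−k₂t) = e^(−0.9274) = 0.3956.
C_R = 0.110×2.66/(0.168−0.110) × (0.5449−0.3956) = 5.045×0.1493 = 0.7531 mol/L.
C_A = C_{A0}e^(−k₁t) = 1.449 mol/L, so C_S = C_{A0}−C_A−C_R = 0.4576 mol/L; C_R/C_S = 1.65.

1.65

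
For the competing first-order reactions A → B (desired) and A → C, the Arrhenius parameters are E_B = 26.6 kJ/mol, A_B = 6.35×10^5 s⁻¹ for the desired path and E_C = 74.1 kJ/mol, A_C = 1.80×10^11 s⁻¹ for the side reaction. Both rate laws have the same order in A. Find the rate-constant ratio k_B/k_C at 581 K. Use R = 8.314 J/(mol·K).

With equal orders, S_{B/C} = k_B/k_C = (A_B/A_C)·exp[(E_C−E_B)/(RT)].
(E_C−E_B)/(RT) = (74.1−26.6)×10³/(8.314×581) = 47500/4830 = 9.833.
k_B/k_C = (6.35×10^5/1.80×10^11)·exp(9.833) = 3.528×10^-6 × 18648 = 0.0658.

0.0658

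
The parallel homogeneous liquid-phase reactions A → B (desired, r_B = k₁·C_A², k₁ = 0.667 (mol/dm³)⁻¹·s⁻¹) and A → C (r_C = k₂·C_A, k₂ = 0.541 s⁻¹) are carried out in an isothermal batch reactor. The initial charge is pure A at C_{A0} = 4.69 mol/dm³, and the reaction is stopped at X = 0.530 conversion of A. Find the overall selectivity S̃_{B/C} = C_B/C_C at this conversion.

C_A = C_{A0}(1−X) = 2.204 mol/dm³.
Along a PFR/batch, dC_C/dC_A = −r_C/(r_B+r_C) = −k₂/(k₂+k₁·C_A).
Integrating from C_{A0} to C_A: C_C = (0.541/0.667)·ln[(0.541+0.667·4.69)/(0.541+0.667·2.20)] = 0.8111·ln(3.669/2.011) = 0.4876 mol/dm³.
Then C_B = (C_{A0}−C_A) − C_C = 2.486 − 0.4876 = 1.998 mol/dm³.
S̃_{B/C} = C_B/C_C = 1.998/0.4876 = 4.10.

4.10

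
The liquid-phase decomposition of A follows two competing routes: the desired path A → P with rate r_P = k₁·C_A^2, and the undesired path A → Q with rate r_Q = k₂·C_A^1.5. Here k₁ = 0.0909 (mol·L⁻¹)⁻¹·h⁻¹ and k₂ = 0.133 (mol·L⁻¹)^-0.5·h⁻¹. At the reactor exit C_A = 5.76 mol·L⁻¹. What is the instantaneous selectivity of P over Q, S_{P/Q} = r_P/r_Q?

S_{P/Q} = r_P/r_Q = (k₁·C_A^2)/(k₂·C_A^1.5) = (k₁/k₂)·C_A^0.5.
= (0.0909×5.760^2) / (0.133×5.760^1.5) = 3.016/1.839 = 1.64.
Since the desired path is higher order in A, keeping C_A high (PFR or concentrated feed) favours P.

1.64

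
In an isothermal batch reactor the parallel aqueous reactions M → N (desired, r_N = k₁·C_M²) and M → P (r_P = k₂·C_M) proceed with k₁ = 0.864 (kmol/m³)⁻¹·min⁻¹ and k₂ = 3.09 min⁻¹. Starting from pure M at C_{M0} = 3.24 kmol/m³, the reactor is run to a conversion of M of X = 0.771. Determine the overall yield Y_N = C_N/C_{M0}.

0.267

C_M = C_{M0}(1−X) = 0.7420 kmol/m³.
Along a PFR/batch, dC_P/dC_M = −r_P/(r_N+r_P) = −k₂/(k₂+k₁·C_M).
Integrating from C_{M0} to C_M: C_P = (3.09/0.864)·ln[(3.09+0.864·3.24)/(3.09+0.864·0.742)] = 3.576·ln(5.889/3.731) = 1.632 kmol/m³.
Then C_N = (C_{M0}−C_M) − C_P = 2.498 − 1.632 = 0.8656 kmol/m³.
Y_N = C_N/C_{M0} = 0.8656/3.24 = 0.267.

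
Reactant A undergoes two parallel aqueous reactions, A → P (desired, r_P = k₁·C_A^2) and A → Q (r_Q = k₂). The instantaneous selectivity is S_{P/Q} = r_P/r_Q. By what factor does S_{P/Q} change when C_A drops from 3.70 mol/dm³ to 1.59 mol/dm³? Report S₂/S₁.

S_{P/Q} = (k₁/k₂)·C_A^2, so S₂/S₁ = (C_{A,2}/C_{A,1})^2.
= (1.59/3.70)^2 = (0.4297)^2 = 0.185.
Selectivity toward P falls as C_A falls — high-concentration operation is favoured.

0.185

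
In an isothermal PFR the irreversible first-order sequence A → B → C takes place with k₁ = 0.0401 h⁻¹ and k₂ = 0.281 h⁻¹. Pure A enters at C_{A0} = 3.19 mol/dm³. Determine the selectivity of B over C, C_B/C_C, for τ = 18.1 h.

Solving the coupled first-order balances gives C_B(τ) = [k₁/(k₂−k₁)]·C_{A0}·(e^(−k₁τ) − e^(−k₂τ)).
e^(−k₁τ) = e^(−0.0401×18.1) = e^(−0.7258) = 0.4839; e^(−k₂τ) = e^(−5.086) = 0.006182.
C_B = 0.0401×3.19/(0.281−0.0401) × (0.4839−0.006182) = 0.5310×0.4778 = 0.2537 mol/dm³.
C_A = C_{A0}e^(−k₁τ) = 1.544 mol/dm³, so C_C = C_{A0}−C_A−C_B = 1.393 mol/dm³; C_B/C_C = 0.182.

0.182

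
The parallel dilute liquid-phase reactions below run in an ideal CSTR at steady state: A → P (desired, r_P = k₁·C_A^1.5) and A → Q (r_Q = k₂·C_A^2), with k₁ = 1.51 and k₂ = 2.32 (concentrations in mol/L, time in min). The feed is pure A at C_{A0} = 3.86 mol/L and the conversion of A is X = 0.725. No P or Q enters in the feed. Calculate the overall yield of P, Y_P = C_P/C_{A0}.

0.281

Exit C_A = C_{A0}(1−X) = 3.86×0.275 = 1.062 mol/L.
In a CSTR the entire volume is at exit conditions, so r_P = 1.51×1.062^1.5 = 1.651 and r_Q = 2.32×1.062^2 = 2.614.
Fraction of consumed A going to P: r_P/(r_P+r_Q) = 0.3872.
C_P = 0.3872·C_{A0}·X = 0.3872×3.86×0.725 = 1.08 mol/L; Y_P = C_P/C_{A0} = 0.281.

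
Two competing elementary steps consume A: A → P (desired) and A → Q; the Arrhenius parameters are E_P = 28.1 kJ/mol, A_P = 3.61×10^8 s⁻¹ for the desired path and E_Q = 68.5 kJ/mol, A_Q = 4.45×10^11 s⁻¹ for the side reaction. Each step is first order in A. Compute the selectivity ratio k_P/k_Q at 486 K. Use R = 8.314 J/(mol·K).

Since both paths have the same order in A, the concentration cancels and S_{P/Q} = k_P/k_Q = (A_P/A_Q)·exp[(E_Q−E_P)/(RT)].
(E_Q−E_P)/(RT) = (68.5−28.1)×10³/(8.314×486) = 40400/4041 = 9.999.
k_P/k_Q = (3.61×10^8/4.45×10^11)·exp(9.999) = 8.112×10^-4 × 21994 = 17.8.

17.8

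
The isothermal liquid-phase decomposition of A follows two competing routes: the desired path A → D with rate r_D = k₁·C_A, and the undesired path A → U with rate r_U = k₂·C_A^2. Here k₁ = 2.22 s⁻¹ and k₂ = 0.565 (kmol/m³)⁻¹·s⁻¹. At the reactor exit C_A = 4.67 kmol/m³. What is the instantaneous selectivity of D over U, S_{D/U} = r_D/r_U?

S_{D/U} = r_D/r_U = (k₁·C_A)/(k₂·C_A^2) = (k₁/k₂)·C_A⁻¹.
= (2.22×4.670) / (0.565×4.670^2) = 10.37/12.32 = 0.841.

0.841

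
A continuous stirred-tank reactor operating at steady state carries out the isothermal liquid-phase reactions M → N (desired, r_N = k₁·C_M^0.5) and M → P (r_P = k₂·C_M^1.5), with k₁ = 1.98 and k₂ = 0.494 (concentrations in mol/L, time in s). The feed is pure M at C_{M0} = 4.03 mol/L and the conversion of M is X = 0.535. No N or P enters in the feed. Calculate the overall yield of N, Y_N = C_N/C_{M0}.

0.365

Exit C_M = C_{M0}(1−X) = 4.03×0.465 = 1.874 mol/L.
Rates in a CSTR are evaluated at the outlet concentration: r_N = 1.98×1.874^0.5 = 2.710, r_P = 0.494×1.874^1.5 = 1.267.
Fraction of consumed M going to N: r_N/(r_N+r_P) = 0.6814.
C_N = 0.6814·C_{M0}·X = 0.6814×4.03×0.535 = 1.47 mol/L; Y_N = C_N/C_{M0} = 0.365.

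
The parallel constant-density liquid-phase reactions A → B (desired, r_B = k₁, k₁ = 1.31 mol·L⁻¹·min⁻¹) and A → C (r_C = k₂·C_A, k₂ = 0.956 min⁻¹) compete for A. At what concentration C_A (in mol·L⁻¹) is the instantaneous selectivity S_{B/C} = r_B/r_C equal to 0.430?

3.19 mol·L⁻¹

S_{B/C} = (k₁/k₂)·C_A⁻¹ ⇒ C_A = (S·k₂/k₁)^(-1).
= (0.430×0.956/1.31)^(-1) = (0.3138)^(-1) = 3.19 mol·L⁻¹.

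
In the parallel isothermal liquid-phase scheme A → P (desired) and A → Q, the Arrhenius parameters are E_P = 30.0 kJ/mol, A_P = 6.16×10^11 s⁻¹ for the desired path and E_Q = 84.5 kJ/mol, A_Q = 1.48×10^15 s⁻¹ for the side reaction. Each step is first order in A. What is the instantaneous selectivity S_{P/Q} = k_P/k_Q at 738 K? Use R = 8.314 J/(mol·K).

Since both paths have the same order in A, the concentration cancels and S_{P/Q} = k_P/k_Q = (A_P/A_Q)·exp[(E_Q−E_P)/(RT)].
(E_Q−E_P)/(RT) = (84.5−30.0)×10³/(8.314×738) = 54500/6136 = 8.882.
k_P/k_Q = (6.16×10^11/1.48×10^15)·exp(8.882) = 4.162×10^-4 × 7204 = 3.00.

3.00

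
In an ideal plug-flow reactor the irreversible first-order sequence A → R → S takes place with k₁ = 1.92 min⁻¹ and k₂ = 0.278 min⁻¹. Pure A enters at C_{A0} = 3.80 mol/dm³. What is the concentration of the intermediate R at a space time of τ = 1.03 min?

2.72 mol/dm³

For first-order series with pure A initially, C_R(τ) = k₁C_{A0}/(k₂−k₁)·(e^(−k₁τ) − e^(−k₂τ)).
e^(−k₁τ) = e^(−1.92×1.03) = e^(−1.978) = 0.1384; e^(−k₂τ) = e^(−0.2863) = 0.7510.
C_R = 1.92×3.80/(0.278−1.92) × (0.1384−0.7510) = (-4.443)×(-0.6126) = 2.722 mol/dm³.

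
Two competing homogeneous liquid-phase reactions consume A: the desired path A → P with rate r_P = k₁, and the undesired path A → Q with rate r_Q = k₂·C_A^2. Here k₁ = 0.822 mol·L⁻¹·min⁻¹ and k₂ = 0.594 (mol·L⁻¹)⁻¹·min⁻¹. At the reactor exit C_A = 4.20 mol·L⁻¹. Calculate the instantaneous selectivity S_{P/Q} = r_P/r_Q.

S_{P/Q} = r_P/r_Q = (k₁)/(k₂·C_A^2) = (k₁/k₂)·C_A^-2.
= (0.822) / (0.594×4.200^2) = 0.8220/10.48 = 0.0784.
The undesired path is higher order in A, so low C_A (CSTR or dilute feed) favours P.

0.0784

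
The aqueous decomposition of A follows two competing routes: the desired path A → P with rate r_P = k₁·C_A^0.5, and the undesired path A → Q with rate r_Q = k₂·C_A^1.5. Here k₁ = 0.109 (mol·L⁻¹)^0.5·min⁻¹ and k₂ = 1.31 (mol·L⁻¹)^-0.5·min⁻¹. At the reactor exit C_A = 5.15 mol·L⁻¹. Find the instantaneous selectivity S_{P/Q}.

0.0162

S_{P/Q} = r_P/r_Q = (k₁·C_A^0.5)/(k₂·C_A^1.5) = (k₁/k₂)·C_A⁻¹.
= (0.109×5.150^0.5) / (1.31×5.150^1.5) = 0.2474/15.31 = 0.0162.
The undesired path is higher order in A, so low C_A (CSTR or dilute feed) favours P.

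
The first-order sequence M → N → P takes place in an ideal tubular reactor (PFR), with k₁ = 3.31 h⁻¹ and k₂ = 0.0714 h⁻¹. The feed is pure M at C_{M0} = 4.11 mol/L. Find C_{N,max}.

At the optimum, C_{N,max}/C_{M0} = (k₁/k₂)^[k₂/(k₂−k₁)].
= (3.31/0.0714)^(0.0714/(0.0714−3.31)) = (46.36)^(-0.02205) = 0.9189.
C_{N,max} = 0.9189×4.11 = 3.78 mol/L.

3.78 mol/L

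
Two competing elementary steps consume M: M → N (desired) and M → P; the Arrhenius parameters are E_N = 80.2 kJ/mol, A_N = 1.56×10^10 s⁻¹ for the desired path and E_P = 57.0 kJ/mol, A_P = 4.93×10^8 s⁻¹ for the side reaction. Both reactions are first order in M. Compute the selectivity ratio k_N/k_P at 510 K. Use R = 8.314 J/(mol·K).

Since both paths have the same order in M, the concentration cancels and S_{N/P} = k_N/k_P = (A_N/A_P)·exp[(E_P−E_N)/(RT)].
(E_P−E_N)/(RT) = (57.0−80.2)×10³/(8.314×510) = -23200/4240 = -5.472.
k_N/k_P = (1.56×10^10/4.93×10^8)·exp(-5.472) = 31.64 × 0.004205 = 0.133.

0.133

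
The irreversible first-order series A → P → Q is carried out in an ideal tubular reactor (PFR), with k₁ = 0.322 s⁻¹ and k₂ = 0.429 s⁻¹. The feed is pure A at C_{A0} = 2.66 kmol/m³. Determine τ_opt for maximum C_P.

2.68 s

The intermediate peaks when r₁ = r₂, i.e. k₁e^(−k₁τ) = k₂e^(−k₂τ), giving τ_opt = ln(k₂/k₁)/(k₂−k₁).
= ln(0.429/0.322)/(0.429−0.322) = ln(1.332)/0.1070 = 0.2869/0.1070 = 2.68 s.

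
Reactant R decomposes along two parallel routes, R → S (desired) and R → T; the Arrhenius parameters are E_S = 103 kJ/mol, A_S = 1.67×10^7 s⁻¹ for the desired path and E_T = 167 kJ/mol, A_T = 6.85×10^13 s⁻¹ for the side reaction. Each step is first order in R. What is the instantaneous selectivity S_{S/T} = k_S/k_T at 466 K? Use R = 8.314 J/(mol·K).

With equal orders, S_{S/T} = k_S/k_T = (A_S/A_T)·exp[(E_T−E_S)/(RT)].
(E_T−E_S)/(RT) = (167−103)×10³/(8.314×466) = 64000/3874 = 16.52.
k_S/k_T = (1.67×10^7/6.85×10^13)·exp(16.52) = 2.438×10^-7 × 1.493×10^7 = 3.64.
Since E_S < E_T, lowering the temperature improves selectivity toward S.

3.64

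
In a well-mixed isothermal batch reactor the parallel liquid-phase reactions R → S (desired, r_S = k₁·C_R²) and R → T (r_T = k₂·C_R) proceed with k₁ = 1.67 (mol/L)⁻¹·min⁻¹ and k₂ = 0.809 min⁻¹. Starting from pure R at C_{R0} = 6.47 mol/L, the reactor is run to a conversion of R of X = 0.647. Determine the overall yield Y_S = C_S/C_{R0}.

C_R = C_{R0}(1−X) = 2.284 mol/L.
Along a PFR/batch, dC_T/dC_R = −r_T/(r_S+r_T) = −k₂/(k₂+k₁·C_R).
Integrating from C_{R0} to C_R: C_T = (0.809/1.67)·ln[(0.809+1.67·6.47)/(0.809+1.67·2.28)] = 0.4844·ln(11.61/4.623) = 0.4462 mol/L.
Then C_S = (C_{R0}−C_R) − C_T = 4.186 − 0.4462 = 3.740 mol/L.
Y_S = C_S/C_{R0} = 3.740/6.47 = 0.578.

0.578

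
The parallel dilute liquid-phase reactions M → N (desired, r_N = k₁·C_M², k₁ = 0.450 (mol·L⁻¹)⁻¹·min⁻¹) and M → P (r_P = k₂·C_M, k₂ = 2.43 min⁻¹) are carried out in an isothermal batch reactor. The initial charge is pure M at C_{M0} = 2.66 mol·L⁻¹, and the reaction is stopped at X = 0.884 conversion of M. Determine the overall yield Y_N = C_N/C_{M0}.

0.184

C_M = C_{M0}(1−X) = 0.3086 mol·L⁻¹.
Along a PFR/batch, dC_P/dC_M = −r_P/(r_N+r_P) = −k₂/(k₂+k₁·C_M).
Integrating from C_{M0} to C_M: C_P = (2.43/0.450)·ln[(2.43+0.450·2.66)/(2.43+0.450·0.309)] = 5.400·ln(3.627/2.569) = 1.863 mol·L⁻¹.
Then C_N = (C_{M0}−C_M) − C_P = 2.351 − 1.863 = 0.4887 mol·L⁻¹.
Y_N = C_N/C_{M0} = 0.4887/2.66 = 0.184.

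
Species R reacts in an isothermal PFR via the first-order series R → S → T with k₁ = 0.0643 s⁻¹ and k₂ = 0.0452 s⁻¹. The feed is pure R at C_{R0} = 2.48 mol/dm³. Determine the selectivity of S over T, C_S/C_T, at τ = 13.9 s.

For first-order series with pure R initially, C_S(τ) = k₁C_{R0}/(k₂−k₁)·(e^(−k₁τ) − e^(−k₂τ)).
e^(−k₁τ) = e^(−0.0643×13.9) = e^(−0.8938) = 0.4091; e^(−k₂τ) = e^(−0.6283) = 0.5335.
C_S = 0.0643×2.48/(0.0452−0.0643) × (0.4091−0.5335) = (-8.349)×(-0.1244) = 1.039 mol/dm³.
C_R = C_{R0}e^(−k₁τ) = 1.015 mol/dm³, so C_T = C_{R0}−C_R−C_S = 0.4268 mol/dm³; C_S/C_T = 2.43.

2.43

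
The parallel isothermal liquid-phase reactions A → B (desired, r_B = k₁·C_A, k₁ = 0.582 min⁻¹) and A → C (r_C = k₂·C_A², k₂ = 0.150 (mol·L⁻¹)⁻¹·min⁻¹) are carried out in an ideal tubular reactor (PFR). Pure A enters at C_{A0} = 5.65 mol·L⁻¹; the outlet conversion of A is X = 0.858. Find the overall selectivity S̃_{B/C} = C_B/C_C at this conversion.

1.32

C_A = C_{A0}(1−X) = 0.8023 mol·L⁻¹.
Along a PFR/batch, dC_B/dC_A = −r_B/(r_B+r_C) = −k₁/(k₁+k₂·C_A).
Integrating from C_{A0} to C_A: C_B = (0.582/0.150)·ln[(0.582+0.150·5.65)/(0.582+0.150·0.802)] = 3.880·ln(1.429/0.7023) = 2.757 mol·L⁻¹.
C_C = (C_{A0}−C_A)−C_B = 2.090 mol·L⁻¹; S̃_{B/C} = 2.757/2.090 = 1.32.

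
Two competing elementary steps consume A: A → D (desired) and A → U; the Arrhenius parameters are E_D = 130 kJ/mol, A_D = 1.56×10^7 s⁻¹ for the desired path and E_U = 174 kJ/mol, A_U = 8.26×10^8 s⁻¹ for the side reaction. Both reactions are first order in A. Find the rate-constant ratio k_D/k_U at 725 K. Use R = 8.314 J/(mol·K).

With equal orders, S_{D/U} = k_D/k_U = (A_D/A_U)·exp[(E_U−E_D)/(RT)].
(E_U−E_D)/(RT) = (174−130)×10³/(8.314×725) = 44000/6028 = 7.300.
k_D/k_U = (1.56×10^7/8.26×10^8)·exp(7.300) = 0.01889 × 1480 = 27.9.

27.9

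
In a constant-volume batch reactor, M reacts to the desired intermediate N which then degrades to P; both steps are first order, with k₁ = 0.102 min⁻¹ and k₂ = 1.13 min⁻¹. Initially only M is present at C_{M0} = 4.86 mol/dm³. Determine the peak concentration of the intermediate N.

For a first-order series the maximum intermediate yield is C_{N,max}/C_{M0} = (k₁/k₂)^[k₂/(k₂−k₁)].
= (0.102/1.13)^(1.13/(1.13−0.102)) = (0.09027)^(1.099) = 0.07110.
C_{N,max} = 0.07110×4.86 = 0.346 mol/dm³.

0.346 mol/dm³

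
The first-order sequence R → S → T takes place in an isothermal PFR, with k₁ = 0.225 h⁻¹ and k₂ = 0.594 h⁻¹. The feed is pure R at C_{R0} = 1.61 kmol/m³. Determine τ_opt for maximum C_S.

2.63 h

The intermediate peaks when r₁ = r₂, i.e. k₁e^(−k₁τ) = k₂e^(−k₂τ), giving τ_opt = ln(k₂/k₁)/(k₂−k₁).
= ln(0.594/0.225)/(0.594−0.225) = ln(2.640)/0.3690 = 0.9708/0.3690 = 2.63 h.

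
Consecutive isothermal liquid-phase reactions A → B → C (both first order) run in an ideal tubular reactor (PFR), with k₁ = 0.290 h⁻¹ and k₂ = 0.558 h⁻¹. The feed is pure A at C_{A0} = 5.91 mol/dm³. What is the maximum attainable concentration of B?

1.51 mol/dm³

Evaluating C_B at τ_opt = ln(k₂/k₁)/(k₂−k₁) gives C_{B,max}/C_{A0} = (k₁/k₂)^[k₂/(k₂−k₁)].
= (0.290/0.558)^(0.558/(0.558−0.290)) = (0.5197)^(2.082) = 0.2560.
C_{B,max} = 0.2560×5.91 = 1.51 mol/dm³.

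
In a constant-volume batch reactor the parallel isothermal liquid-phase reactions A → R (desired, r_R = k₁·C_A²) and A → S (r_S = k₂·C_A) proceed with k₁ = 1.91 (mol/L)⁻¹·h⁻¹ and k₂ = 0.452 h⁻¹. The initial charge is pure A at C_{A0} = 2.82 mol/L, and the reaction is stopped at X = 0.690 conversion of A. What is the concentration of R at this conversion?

C_A = C_{A0}(1−X) = 0.8742 mol/L.
Along a PFR/batch, dC_S/dC_A = −r_S/(r_R+r_S) = −k₂/(k₂+k₁·C_A).
Integrating from C_{A0} to C_A: C_S = (0.452/1.91)·ln[(0.452+1.91·2.82)/(0.452+1.91·0.874)] = 0.2366·ln(5.838/2.122) = 0.2395 mol/L.
Then C_R = (C_{A0}−C_A) − C_S = 1.946 − 0.2395 = 1.706 mol/L.

1.71 mol/L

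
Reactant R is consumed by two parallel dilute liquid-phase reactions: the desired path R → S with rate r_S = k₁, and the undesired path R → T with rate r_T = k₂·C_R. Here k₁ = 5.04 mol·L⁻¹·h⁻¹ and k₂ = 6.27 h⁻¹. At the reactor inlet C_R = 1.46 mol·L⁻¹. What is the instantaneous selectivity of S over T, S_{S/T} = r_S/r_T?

S_{S/T} = r_S/r_T = (k₁)/(k₂·C_R) = (k₁/k₂)·C_R⁻¹.
= (5.04) / (6.27×1.460) = 5.040/9.154 = 0.551.
The undesired path is higher order in R, so low C_R (CSTR or dilute feed) favours S.

0.551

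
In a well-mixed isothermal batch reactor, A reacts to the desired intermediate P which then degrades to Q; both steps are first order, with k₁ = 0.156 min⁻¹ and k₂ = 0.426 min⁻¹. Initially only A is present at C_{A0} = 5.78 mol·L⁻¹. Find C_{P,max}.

1.18 mol·L⁻¹

Evaluating C_P at t_opt = ln(k₂/k₁)/(k₂−k₁) gives C_{P,max}/C_{A0} = (k₁/k₂)^[k₂/(k₂−k₁)].
= (0.156/0.426)^(0.426/(0.426−0.156)) = (0.3662)^(1.578) = 0.2049.
C_{P,max} = 0.2049×5.78 = 1.18 mol·L⁻¹.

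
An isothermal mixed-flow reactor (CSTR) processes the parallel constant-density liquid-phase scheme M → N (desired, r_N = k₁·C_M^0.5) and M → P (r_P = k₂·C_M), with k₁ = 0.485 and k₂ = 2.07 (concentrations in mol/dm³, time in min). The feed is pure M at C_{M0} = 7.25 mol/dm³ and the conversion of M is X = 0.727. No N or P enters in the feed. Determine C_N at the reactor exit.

0.752 mol/dm³

Exit C_M = C_{M0}(1−X) = 7.25×0.273 = 1.979 mol/dm³.
Rates in a CSTR are evaluated at the outlet concentration: r_N = 0.485×1.979^0.5 = 0.6823, r_P = 2.07×1.979 = 4.097.
Fraction of consumed M going to N: r_N/(r_N+r_P) = 0.1428.
C_N = 0.1428·C_{M0}·X = 0.1428×7.25×0.727 = 0.752 mol/dm³.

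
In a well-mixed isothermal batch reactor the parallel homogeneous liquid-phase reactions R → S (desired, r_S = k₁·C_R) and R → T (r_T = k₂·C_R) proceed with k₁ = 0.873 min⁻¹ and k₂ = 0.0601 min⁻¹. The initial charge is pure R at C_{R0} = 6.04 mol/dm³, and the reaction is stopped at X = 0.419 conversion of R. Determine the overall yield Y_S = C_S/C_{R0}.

C_R = C_{R0}(1−X) = 3.509 mol/dm³.
Both paths are first order in R, so the instantaneous fraction to S is constant: dC_S/d(−C_R) = k₁/(k₁+k₂) = 0.9356.
C_S = 0.9356·(C_{R0}−C_R) = 0.9356×2.531 = 2.37 mol/dm³.
Y_S = C_S/C_{R0} = 2.368/6.04 = 0.392.

0.392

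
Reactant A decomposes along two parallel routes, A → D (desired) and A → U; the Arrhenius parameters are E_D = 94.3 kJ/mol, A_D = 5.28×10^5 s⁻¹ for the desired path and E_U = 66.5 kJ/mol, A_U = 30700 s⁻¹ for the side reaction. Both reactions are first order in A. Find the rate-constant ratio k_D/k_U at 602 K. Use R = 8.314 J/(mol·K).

0.0666

Since both paths have the same order in A, the concentration cancels and S_{D/U} = k_D/k_U = (A_D/A_U)·exp[(E_U−E_D)/(RT)].
(E_U−E_D)/(RT) = (66.5−94.3)×10³/(8.314×602) = -27800/5005 = -5.554.
k_D/k_U = (5.28×10^5/30700)·exp(-5.554) = 17.20 × 0.003870 = 0.0666.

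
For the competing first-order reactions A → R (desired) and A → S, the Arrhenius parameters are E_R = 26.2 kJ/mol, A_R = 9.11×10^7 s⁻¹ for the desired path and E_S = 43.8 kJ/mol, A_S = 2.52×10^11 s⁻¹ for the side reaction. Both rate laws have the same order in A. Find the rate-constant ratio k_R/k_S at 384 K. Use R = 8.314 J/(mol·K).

k_R/k_S = (A_R/A_S)·exp[−(E_R−E_S)/(RT)] = (A_R/A_S)·exp[(E_S−E_R)/(RT)].
(E_S−E_R)/(RT) = (43.8−26.2)×10³/(8.314×384) = 17600/3193 = 5.513.
k_R/k_S = (9.11×10^7/2.52×10^11)·exp(5.513) = 3.615×10^-4 × 247.8 = 0.0896.
Since E_R < E_S, lowering the temperature improves selectivity toward R.

0.0896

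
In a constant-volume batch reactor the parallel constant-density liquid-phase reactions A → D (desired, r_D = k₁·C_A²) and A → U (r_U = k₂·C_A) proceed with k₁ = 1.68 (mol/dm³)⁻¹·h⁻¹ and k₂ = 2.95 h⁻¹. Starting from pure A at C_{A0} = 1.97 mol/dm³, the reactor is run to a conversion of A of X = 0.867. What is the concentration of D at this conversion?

C_A = C_{A0}(1−X) = 0.2620 mol/dm³.
Along a PFR/batch, dC_U/dC_A = −r_U/(r_D+r_U) = −k₂/(k₂+k₁·C_A).
Integrating from C_{A0} to C_A: C_U = (2.95/1.68)·ln[(2.95+1.68·1.97)/(2.95+1.68·0.262)] = 1.756·ln(6.260/3.390) = 1.077 mol/dm³.
Then C_D = (C_{A0}−C_A) − C_U = 1.708 − 1.077 = 0.6312 mol/dm³.

0.631 mol/dm³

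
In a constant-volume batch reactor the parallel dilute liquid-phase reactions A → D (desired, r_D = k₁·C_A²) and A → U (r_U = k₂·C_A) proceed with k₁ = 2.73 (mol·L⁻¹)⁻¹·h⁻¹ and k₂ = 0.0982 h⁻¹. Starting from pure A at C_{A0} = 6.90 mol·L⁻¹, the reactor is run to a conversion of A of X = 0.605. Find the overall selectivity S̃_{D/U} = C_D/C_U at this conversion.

C_A = C_{A0}(1−X) = 2.726 mol·L⁻¹.
Along a PFR/batch, dC_U/dC_A = −r_U/(r_D+r_U) = −k₂/(k₂+k₁·C_A).
Integrating from C_{A0} to C_A: C_U = (0.0982/2.73)·ln[(0.0982+2.73·6.90)/(0.0982+2.73·2.73)] = 0.03597·ln(18.94/7.539) = 0.03313 mol·L⁻¹.
Then C_D = (C_{A0}−C_A) − C_U = 4.175 − 0.03313 = 4.141 mol·L⁻¹.
S̃_{D/U} = C_D/C_U = 4.141/0.03313 = 125.

125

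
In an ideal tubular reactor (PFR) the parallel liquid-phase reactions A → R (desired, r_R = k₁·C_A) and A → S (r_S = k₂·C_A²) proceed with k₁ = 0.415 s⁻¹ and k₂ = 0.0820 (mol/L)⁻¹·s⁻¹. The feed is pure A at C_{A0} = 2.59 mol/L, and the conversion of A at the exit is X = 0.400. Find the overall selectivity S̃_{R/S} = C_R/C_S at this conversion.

C_A = C_{A0}(1−X) = 1.554 mol/L.
Along a PFR/batch, dC_R/dC_A = −r_R/(r_R+r_S) = −k₁/(k₁+k₂·C_A).
Integrating from C_{A0} to C_A: C_R = (0.415/0.0820)·ln[(0.415+0.0820·2.59)/(0.415+0.0820·1.55)] = 5.061·ln(0.6274/0.5424) = 0.7364 mol/L.
C_S = (C_{A0}−C_A)−C_R = 0.2996 mol/L; S̃_{R/S} = 0.7364/0.2996 = 2.46.

2.46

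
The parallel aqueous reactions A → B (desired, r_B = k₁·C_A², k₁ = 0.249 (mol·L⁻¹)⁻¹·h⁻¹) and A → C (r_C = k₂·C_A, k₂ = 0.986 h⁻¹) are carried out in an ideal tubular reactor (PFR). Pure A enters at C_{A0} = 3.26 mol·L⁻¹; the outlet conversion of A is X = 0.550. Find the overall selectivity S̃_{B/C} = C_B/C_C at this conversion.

0.586

C_A = C_{A0}(1−X) = 1.467 mol·L⁻¹.
Along a PFR/batch, dC_C/dC_A = −r_C/(r_B+r_C) = −k₂/(k₂+k₁·C_A).
Integrating from C_{A0} to C_A: C_C = (0.986/0.249)·ln[(0.986+0.249·3.26)/(0.986+0.249·1.47)] = 3.960·ln(1.798/1.351) = 1.130 mol·L⁻¹.
Then C_B = (C_{A0}−C_A) − C_C = 1.793 − 1.130 = 0.6626 mol·L⁻¹.
S̃_{B/C} = C_B/C_C = 0.6626/1.130 = 0.586.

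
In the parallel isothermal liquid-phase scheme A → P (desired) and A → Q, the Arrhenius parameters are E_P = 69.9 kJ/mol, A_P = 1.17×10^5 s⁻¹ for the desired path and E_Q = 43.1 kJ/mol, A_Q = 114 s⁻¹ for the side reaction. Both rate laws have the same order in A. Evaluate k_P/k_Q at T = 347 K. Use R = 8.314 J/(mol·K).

0.0948

k_P/k_Q = (A_P/A_Q)·exp[−(E_P−E_Q)/(RT)] = (A_P/A_Q)·exp[(E_Q−E_P)/(RT)].
(E_Q−E_P)/(RT) = (43.1−69.9)×10³/(8.314×347) = -26800/2885 = -9.290.
k_P/k_Q = (1.17×10^5/114)·exp(-9.290) = 1026 × 9.238×10^-5 = 0.0948.
Since E_P > E_Q, raising the temperature improves selectivity toward P.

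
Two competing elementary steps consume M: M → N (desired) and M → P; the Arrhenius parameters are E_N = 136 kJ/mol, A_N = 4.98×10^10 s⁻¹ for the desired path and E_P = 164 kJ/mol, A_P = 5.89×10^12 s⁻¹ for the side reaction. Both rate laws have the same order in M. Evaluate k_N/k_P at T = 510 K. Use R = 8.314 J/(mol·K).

6.24

Since both paths have the same order in M, the concentration cancels and S_{N/P} = k_N/k_P = (A_N/A_P)·exp[(E_P−E_N)/(RT)].
(E_P−E_N)/(RT) = (164−136)×10³/(8.314×510) = 28000/4240 = 6.604.
k_N/k_P = (4.98×10^10/5.89×10^12)·exp(6.604) = 0.008455 × 737.7 = 6.24.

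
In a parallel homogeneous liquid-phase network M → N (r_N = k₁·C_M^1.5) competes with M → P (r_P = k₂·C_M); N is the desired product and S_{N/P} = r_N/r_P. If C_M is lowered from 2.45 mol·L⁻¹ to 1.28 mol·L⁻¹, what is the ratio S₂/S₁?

S_{N/P} = (k₁/k₂)·C_M^0.5, so S₂/S₁ = (C_{M,2}/C_{M,1})^0.5.
= (1.28/2.45)^0.5 = (0.5224)^0.5 = 0.723.
Selectivity toward N falls as C_M falls — high-concentration operation is favoured.

0.723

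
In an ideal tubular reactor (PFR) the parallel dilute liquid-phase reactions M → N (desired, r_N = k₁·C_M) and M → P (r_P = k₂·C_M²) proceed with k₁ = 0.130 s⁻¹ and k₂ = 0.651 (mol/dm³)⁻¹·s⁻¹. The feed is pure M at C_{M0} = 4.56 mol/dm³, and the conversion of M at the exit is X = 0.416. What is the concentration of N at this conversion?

0.102 mol/dm³

C_M = C_{M0}(1−X) = 2.663 mol/dm³.
Along a PFR/batch, dC_N/dC_M = −r_N/(r_N+r_P) = −k₁/(k₁+k₂·C_M).
Integrating from C_{M0} to C_M: C_N = (0.130/0.651)·ln[(0.130+0.651·4.56)/(0.130+0.651·2.66)] = 0.1997·ln(3.099/1.864) = 0.1015 mol/dm³.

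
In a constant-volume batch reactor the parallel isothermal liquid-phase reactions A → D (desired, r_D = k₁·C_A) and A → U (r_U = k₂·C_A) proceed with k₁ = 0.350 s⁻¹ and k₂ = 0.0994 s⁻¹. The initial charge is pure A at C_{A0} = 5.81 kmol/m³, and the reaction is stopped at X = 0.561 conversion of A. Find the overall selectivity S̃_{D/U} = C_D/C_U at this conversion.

C_A = C_{A0}(1−X) = 2.551 kmol/m³.
Both paths are first order in A, so the instantaneous fraction to D is constant: dC_D/d(−C_A) = k₁/(k₁+k₂) = 0.7788.
C_D = 0.7788·(C_{A0}−C_A) = 0.7788×3.259 = 2.54 kmol/m³.
C_U = (C_{A0}−C_A)−C_D = 0.7209 kmol/m³; S̃_{D/U} = 2.538/0.7209 = 3.52.

3.52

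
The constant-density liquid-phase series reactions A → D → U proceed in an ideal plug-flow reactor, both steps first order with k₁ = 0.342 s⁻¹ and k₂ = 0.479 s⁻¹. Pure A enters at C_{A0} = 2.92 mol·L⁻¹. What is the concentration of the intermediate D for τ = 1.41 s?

The intermediate concentration in a first-order A→B→C sequence is C_D = k₁C_{A0}(e^(−k₁τ) − e^(−k₂τ))/(k₂−k₁).
e^(−k₁τ) = e^(−0.342×1.41) = e^(−0.4822) = 0.6174; e^(−k₂τ) = e^(−0.6754) = 0.5090.
C_D = 0.342×2.92/(0.479−0.342) × (0.6174−0.5090) = 7.289×0.1085 = 0.7906 mol·L⁻¹.

0.791 mol·L⁻¹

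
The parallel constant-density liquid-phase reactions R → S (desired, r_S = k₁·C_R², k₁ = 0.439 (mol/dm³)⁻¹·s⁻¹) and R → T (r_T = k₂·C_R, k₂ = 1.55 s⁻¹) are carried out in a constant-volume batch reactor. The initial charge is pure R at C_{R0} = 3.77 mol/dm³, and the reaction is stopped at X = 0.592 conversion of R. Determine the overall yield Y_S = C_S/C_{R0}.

0.250

C_R = C_{R0}(1−X) = 1.538 mol/dm³.
Along a PFR/batch, dC_T/dC_R = −r_T/(r_S+r_T) = −k₂/(k₂+k₁·C_R).
Integrating from C_{R0} to C_R: C_T = (1.55/0.439)·ln[(1.55+0.439·3.77)/(1.55+0.439·1.54)] = 3.531·ln(3.205/2.225) = 1.288 mol/dm³.
Then C_S = (C_{R0}−C_R) − C_T = 2.232 − 1.288 = 0.9436 mol/dm³.
Y_S = C_S/C_{R0} = 0.9436/3.77 = 0.250.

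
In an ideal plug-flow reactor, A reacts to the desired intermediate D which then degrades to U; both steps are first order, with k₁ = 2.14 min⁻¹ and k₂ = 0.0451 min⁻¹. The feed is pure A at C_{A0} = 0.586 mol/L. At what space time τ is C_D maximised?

1.84 min

Setting dC_D/dτ = 0 gives τ_opt = ln(k₂/k₁)/(k₂−k₁).
= ln(0.0451/2.14)/(0.0451−2.14) = ln(0.02107)/-2.095 = -3.860/-2.095 = 1.84 min.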